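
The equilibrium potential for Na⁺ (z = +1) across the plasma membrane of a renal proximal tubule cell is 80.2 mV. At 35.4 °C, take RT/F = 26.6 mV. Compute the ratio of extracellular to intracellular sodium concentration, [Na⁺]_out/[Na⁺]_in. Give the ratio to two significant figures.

20

ln([out]/[in]) = E·z/(26.6) = 80.2 × 1 / 26.6 = 3.0150
[out]/[in] = e^(3.0150) = 20.39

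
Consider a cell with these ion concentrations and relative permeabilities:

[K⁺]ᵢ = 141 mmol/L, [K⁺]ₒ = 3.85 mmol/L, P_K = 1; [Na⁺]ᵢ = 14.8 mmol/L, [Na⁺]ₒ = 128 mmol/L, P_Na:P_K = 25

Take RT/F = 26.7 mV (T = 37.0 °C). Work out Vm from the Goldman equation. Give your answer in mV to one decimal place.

49.0 mV

Vm = 26.7 · ln[(Σ P·[cation]ₒ + Σ P·[anion]ᵢ) / (Σ P·[cation]ᵢ + Σ P·[anion]ₒ)]
Numerator = 1×3.85 + 25×128 = 3204
Denominator = 1×141 + 25×14.8 = 511
Vm = 26.7 · ln(6.2698) = 26.7 × (1.8357) = 49.01 mV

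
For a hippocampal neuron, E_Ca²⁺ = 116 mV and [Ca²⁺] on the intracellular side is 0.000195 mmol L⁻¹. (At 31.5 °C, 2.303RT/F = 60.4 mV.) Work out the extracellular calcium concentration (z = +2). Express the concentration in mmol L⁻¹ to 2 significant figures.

Nernst: E = (60.4/2) · log₁₀([out]/[in]), so log₁₀([out]/[in]) = 116.0 × 2 / 60.4 = 3.8411.
[out]/[in] = 10^(3.8411) = 6935.
[out] = 6935 × 0.000195 = 1.352 mmol L⁻¹.

1.4 mmol L⁻¹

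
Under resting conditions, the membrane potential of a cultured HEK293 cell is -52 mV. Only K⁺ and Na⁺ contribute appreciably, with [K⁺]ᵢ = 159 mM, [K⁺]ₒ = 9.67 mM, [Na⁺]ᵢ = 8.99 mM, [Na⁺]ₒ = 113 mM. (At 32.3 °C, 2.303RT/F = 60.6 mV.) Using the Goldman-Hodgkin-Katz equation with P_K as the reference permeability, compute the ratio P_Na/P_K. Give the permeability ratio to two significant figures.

0.11

Let α = P_Na/P_K. GHK: Vm = 60.6·log₁₀[(Kₒ + α·Naₒ)/(Kᵢ + α·Naᵢ)].
10^(Vm/60.6) = 10^(-52.0/60.6) = 0.13865
So 0.13865·(Kᵢ + α·Naᵢ) = Kₒ + α·Naₒ → α = (0.13865·159.0 − 9.67) / (113.0 − 0.13865·8.99)
α = (22.05 − 9.67) / (113.0 − 1.246) = 12.38/111.8 = 0.1107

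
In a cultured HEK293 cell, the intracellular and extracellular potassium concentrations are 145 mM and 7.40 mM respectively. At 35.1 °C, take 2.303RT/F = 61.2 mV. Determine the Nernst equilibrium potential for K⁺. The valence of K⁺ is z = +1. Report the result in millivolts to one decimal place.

-79.1 mV

E = (61.2/z) · log₁₀([K⁺]_out/[K⁺]_in) with z = +1.
= (61.2/1) · log₁₀(7.40/145) = 61.20 · log₁₀(0.05103)
= 61.20 · (-1.2921) = -79.08 mV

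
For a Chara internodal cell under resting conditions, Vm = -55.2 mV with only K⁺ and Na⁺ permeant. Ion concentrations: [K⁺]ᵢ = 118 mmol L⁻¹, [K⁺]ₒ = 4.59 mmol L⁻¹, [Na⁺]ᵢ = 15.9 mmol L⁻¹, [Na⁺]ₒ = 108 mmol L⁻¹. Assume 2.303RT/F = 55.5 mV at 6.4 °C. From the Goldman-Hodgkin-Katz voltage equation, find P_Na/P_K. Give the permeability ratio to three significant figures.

Let α = P_Na/P_K. GHK: Vm = 55.5·log₁₀[(Kₒ + α·Naₒ)/(Kᵢ + α·Naᵢ)].
10^(Vm/55.5) = 10^(-55.2/55.5) = 0.10125
So 0.10125·(Kᵢ + α·Naᵢ) = Kₒ + α·Naₒ → α = (0.10125·118.0 − 4.59) / (108.0 − 0.10125·15.9)
α = (11.95 − 4.59) / (108.0 − 1.61) = 7.358/106.4 = 0.06916

0.0692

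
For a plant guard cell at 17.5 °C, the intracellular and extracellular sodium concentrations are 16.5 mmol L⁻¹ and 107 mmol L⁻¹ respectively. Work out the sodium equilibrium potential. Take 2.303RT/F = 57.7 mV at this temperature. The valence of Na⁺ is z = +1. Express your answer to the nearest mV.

E = (57.7/z) · log₁₀([Na⁺]_out/[Na⁺]_in) with z = +1.
= (57.7/1) · log₁₀(107/16.5) = 57.70 · log₁₀(6.485)
= 57.70 · (0.8119) = 46.85 mV

47 mV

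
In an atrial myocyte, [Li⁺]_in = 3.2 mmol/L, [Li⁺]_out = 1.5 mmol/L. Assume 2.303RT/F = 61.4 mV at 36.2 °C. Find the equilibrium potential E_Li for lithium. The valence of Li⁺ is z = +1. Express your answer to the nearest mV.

E = (61.4/z) · log₁₀([Li⁺]_out/[Li⁺]_in) with z = +1.
= (61.4/1) · log₁₀(1.5/3.2) = 61.40 · log₁₀(0.4688)
= 61.40 · (-0.3291) = -20.20 mV

-20 mV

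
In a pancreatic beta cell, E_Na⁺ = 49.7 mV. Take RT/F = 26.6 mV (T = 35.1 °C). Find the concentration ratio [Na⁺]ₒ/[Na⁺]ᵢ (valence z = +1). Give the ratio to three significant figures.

ln([out]/[in]) = E·z/(26.6) = 49.7 × 1 / 26.6 = 1.8684
[out]/[in] = e^(1.8684) = 6.478

6.48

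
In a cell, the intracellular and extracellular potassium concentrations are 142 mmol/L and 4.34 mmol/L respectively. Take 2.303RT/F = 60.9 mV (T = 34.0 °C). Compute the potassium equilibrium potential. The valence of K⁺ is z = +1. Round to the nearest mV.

E = (60.9/z) · log₁₀([K⁺]_out/[K⁺]_in) with z = +1.
= (60.9/1) · log₁₀(4.34/142) = 60.90 · log₁₀(0.03056)
= 60.90 · (-1.5148) = -92.25 mV

-92 mV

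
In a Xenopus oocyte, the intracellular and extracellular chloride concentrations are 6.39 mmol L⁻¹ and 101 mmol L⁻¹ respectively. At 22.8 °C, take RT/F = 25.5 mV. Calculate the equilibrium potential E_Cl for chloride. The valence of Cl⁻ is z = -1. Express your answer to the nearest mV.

-70 mV

E = (25.5/z) · ln([Cl⁻]_out/[Cl⁻]_in) with z = -1.
For an anion, dividing by z = -1 reverses the sign.
= (25.5/-1) · ln(101/6.39) = -25.50 · ln(15.81)
= -25.50 · (2.7604) = -70.39 mV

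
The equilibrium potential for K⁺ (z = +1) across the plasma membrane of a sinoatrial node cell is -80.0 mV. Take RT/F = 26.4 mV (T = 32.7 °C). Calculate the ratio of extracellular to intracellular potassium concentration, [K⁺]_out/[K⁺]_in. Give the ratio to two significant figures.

ln([out]/[in]) = E·z/(26.4) = -80.0 × 1 / 26.4 = -3.0303
[out]/[in] = e^(-3.0303) = 0.0483

0.048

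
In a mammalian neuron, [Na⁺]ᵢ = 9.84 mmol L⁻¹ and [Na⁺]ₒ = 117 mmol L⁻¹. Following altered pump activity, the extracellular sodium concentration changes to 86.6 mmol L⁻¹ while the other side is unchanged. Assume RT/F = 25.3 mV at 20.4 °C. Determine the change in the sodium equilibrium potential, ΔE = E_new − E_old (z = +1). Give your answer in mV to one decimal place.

-7.6 mV

E_old = (25.3/1)·ln(117/9.84) = 62.64 mV
E_new = (25.3/1)·ln(86.6/9.84) = 55.02 mV
ΔE = 55.02 − (62.64) = -7.61 mV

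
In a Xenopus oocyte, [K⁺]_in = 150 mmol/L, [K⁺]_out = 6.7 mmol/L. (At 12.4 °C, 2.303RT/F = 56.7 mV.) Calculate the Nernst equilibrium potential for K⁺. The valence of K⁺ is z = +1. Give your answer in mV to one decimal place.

-76.5 mV

E = (56.7/z) · log₁₀([K⁺]_out/[K⁺]_in) with z = +1.
= (56.7/1) · log₁₀(6.7/150) = 56.70 · log₁₀(0.04467)
= 56.70 · (-1.3500) = -76.55 mV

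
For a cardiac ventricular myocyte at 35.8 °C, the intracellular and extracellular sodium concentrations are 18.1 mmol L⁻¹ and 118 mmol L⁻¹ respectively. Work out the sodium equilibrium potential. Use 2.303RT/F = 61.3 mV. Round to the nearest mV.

50 mV

E = (61.3/z) · log₁₀([Na⁺]_out/[Na⁺]_in) with z = +1.
= (61.3/1) · log₁₀(118/18.1) = 61.30 · log₁₀(6.519)
= 61.30 · (0.8142) = 49.91 mV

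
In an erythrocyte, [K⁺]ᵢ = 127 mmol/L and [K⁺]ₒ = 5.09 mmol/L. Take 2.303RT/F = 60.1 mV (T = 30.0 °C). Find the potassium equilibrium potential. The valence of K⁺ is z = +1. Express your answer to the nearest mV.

-84 mV

E = (60.1/z) · log₁₀([K⁺]_out/[K⁺]_in) with z = +1.
= (60.1/1) · log₁₀(5.09/127) = 60.10 · log₁₀(0.04008)
= 60.10 · (-1.3971) = -83.96 mV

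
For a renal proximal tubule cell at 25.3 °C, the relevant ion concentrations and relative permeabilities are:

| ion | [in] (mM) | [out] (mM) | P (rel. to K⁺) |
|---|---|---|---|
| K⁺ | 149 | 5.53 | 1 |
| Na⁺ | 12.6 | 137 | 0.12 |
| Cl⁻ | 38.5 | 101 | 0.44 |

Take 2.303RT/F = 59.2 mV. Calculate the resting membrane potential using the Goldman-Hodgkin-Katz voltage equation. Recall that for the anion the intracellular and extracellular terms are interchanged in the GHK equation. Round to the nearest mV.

Vm = 59.2 · log₁₀[(Σ P·[cation]ₒ + Σ P·[anion]ᵢ) / (Σ P·[cation]ᵢ + Σ P·[anion]ₒ)]
Numerator = 1×5.53 + 0.12×137 + 0.44×38.5 = 38.91
Denominator = 1×149 + 0.12×12.6 + 0.44×101 = 195
Vm = 59.2 · log₁₀(0.19959) = 59.2 × (-0.6999) = -41.43 mV

-41 mV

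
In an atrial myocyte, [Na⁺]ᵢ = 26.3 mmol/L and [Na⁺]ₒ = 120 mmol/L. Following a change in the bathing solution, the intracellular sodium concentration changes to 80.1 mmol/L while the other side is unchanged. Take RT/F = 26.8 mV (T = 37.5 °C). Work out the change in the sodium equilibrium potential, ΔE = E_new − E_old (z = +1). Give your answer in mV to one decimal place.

-29.8 mV

E_old = (26.8/1)·ln(120/26.3) = 40.68 mV
E_new = (26.8/1)·ln(120/80.1) = 10.83 mV
ΔE = 10.83 − (40.68) = -29.85 mV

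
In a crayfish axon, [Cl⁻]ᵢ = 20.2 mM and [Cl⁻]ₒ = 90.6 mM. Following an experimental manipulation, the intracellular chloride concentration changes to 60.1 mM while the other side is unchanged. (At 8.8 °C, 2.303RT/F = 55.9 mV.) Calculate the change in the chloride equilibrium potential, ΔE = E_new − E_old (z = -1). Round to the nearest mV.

26 mV

E_old = (55.9/-1)·log₁₀(90.6/20.2) = -36.43 mV
E_new = (55.9/-1)·log₁₀(90.6/60.1) = -9.96 mV
ΔE = -9.96 − (-36.43) = 26.47 mV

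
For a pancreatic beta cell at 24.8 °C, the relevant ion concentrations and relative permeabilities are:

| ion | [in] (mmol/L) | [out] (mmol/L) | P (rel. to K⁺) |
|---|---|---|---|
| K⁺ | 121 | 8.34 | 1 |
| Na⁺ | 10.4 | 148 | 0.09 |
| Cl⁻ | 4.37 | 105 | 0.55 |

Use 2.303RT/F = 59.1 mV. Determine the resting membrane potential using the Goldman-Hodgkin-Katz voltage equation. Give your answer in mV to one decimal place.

-51.6 mV

Vm = 59.1 · log₁₀[(Σ P·[cation]ₒ + Σ P·[anion]ᵢ) / (Σ P·[cation]ᵢ + Σ P·[anion]ₒ)]
Numerator = 1×8.34 + 0.09×148 + 0.55×4.37 = 24.06
Denominator = 1×121 + 0.09×10.4 + 0.55×105 = 179.7
Vm = 59.1 · log₁₀(0.13392) = 59.1 × (-0.8732) = -51.60 mV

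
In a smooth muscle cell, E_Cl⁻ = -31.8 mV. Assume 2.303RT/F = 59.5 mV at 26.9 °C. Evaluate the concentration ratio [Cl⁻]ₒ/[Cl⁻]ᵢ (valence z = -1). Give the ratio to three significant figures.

log₁₀([out]/[in]) = E·z/(59.5) = -31.8 × -1 / 59.5 = 0.5345
[out]/[in] = 10^(0.5345) = 3.423

3.42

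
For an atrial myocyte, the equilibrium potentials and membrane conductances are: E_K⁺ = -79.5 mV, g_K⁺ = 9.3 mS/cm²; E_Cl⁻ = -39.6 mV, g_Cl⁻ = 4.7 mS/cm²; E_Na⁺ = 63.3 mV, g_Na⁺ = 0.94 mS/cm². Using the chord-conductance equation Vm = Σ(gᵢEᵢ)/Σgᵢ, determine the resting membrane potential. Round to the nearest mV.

Σ gᵢEᵢ = 9.3·(-79.5) + 4.7·(-39.6) + 0.94·(63.3) = -865.97
Σ gᵢ = 9.3 + 4.7 + 0.94 = 14.94
Vm = -865.97 / 14.94 = -57.96 mV

-58 mV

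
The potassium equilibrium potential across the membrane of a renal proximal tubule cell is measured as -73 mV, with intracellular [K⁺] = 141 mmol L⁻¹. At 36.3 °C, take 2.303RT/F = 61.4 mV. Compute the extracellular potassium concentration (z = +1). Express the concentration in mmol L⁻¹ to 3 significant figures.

Nernst: E = (61.4/1) · log₁₀([out]/[in]), so log₁₀([out]/[in]) = -73.0 × 1 / 61.4 = -1.1889.
[out]/[in] = 10^(-1.1889) = 0.06473.
[out] = 0.06473 × 141 = 9.126 mmol L⁻¹.

9.13 mmol L⁻¹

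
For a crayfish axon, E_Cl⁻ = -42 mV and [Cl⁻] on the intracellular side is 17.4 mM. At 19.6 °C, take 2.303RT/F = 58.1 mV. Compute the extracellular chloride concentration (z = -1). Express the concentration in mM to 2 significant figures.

Nernst: E = (58.1/-1) · log₁₀([out]/[in]), so log₁₀([out]/[in]) = -42.0 × -1 / 58.1 = 0.7229.
[out]/[in] = 10^(0.7229) = 5.283.
[out] = 5.283 × 17.4 = 91.93 mM.

92 mM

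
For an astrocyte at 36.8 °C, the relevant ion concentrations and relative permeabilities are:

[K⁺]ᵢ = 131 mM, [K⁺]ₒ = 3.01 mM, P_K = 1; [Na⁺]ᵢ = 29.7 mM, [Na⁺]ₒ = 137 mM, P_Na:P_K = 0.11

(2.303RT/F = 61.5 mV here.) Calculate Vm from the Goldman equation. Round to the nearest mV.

Vm = 61.5 · log₁₀[(Σ P·[cation]ₒ + Σ P·[anion]ᵢ) / (Σ P·[cation]ᵢ + Σ P·[anion]ₒ)]
Numerator = 1×3.01 + 0.11×137 = 18.08
Denominator = 1×131 + 0.11×29.7 = 134.3
Vm = 61.5 · log₁₀(0.13466) = 61.5 × (-0.8708) = -53.55 mV

-54 mV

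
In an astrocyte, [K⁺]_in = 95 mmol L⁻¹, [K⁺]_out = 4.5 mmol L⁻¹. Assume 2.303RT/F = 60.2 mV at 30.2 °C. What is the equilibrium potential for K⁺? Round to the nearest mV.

E = (60.2/z) · log₁₀([K⁺]_out/[K⁺]_in) with z = +1.
= (60.2/1) · log₁₀(4.5/95) = 60.20 · log₁₀(0.04737)
= 60.20 · (-1.3245) = -79.74 mV

-80 mV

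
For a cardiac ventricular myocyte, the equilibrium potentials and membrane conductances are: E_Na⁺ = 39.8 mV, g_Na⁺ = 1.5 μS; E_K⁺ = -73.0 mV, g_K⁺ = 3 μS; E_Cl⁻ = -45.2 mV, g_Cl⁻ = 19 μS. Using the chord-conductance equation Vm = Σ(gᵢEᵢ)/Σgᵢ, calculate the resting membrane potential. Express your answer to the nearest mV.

-43 mV

Σ gᵢEᵢ = 1.5·(39.8) + 3·(-73.0) + 19·(-45.2) = -1018.10
Σ gᵢ = 1.5 + 3 + 19 = 23.5
Vm = -1018.10 / 23.5 = -43.32 mV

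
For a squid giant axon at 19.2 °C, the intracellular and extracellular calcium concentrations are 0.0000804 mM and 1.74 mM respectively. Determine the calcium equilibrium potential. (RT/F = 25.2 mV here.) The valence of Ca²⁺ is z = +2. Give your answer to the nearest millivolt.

126 mV

E = (25.2/z) · ln([Ca²⁺]_out/[Ca²⁺]_in) with z = +2.
= (25.2/2) · ln(1.74/0.0000804) = 12.60 · ln(2.164e+04)
= 12.60 · (9.9824) = 125.78 mV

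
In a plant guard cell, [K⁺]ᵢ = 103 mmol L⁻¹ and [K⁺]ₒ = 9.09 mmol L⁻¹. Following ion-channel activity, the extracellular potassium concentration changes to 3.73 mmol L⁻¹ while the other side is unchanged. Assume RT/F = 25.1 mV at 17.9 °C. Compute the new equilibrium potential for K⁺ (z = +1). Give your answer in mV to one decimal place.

After the shift: [K⁺]_out = 3.73, [K⁺]_in = 103 mmol L⁻¹.
E_new = (25.1/1)·ln(3.73/103) = 25.10 · (-3.3183) = -83.29 mV

-83.3 mV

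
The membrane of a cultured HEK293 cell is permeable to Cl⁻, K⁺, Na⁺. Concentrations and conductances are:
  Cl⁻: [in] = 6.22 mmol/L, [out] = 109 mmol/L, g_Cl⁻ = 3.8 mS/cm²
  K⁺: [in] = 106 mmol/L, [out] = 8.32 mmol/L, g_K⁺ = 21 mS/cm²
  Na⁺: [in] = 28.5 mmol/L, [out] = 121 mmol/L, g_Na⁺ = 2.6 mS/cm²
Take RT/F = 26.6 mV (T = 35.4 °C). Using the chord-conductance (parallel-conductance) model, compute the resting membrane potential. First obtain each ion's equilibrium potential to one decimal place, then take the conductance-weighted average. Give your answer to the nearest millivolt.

E_Cl⁻ = (26.6/-1)·ln(109/6.22) = -76.2 mV
E_K⁺ = (26.6/1)·ln(8.32/106) = -67.7 mV
E_Na⁺ = (26.6/1)·ln(121/28.5) = 38.5 mV
Vm = (Σ gᵢEᵢ)/(Σ gᵢ) = (3.8·-76.2 + 21·-67.7 + 2.6·38.5) / (3.8 + 21 + 2.6)
= -1611.16 / 27.4 = -58.80 mV

-59 mV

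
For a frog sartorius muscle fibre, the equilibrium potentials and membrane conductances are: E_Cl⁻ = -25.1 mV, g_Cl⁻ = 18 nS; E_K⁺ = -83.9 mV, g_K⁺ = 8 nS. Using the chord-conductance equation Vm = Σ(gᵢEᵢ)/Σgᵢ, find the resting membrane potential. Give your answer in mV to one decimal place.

Σ gᵢEᵢ = 18·(-25.1) + 8·(-83.9) = -1123.00
Σ gᵢ = 18 + 8 = 26
Vm = -1123.00 / 26 = -43.19 mV

-43.2 mV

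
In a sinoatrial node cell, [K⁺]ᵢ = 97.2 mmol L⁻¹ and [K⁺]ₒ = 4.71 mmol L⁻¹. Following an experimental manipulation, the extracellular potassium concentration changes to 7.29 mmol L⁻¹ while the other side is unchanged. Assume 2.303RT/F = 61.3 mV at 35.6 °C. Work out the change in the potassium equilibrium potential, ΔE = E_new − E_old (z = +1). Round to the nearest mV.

E_old = (61.3/1)·log₁₀(4.71/97.2) = -80.59 mV
E_new = (61.3/1)·log₁₀(7.29/97.2) = -68.96 mV
ΔE = -68.96 − (-80.59) = 11.63 mV

12 mV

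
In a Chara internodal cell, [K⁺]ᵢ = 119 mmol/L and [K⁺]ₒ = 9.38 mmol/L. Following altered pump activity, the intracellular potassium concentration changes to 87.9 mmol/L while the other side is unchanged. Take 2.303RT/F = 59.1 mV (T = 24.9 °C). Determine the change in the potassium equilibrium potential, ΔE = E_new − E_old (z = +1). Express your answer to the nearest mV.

8 mV

E_old = (59.1/1)·log₁₀(9.38/119) = -65.21 mV
E_new = (59.1/1)·log₁₀(9.38/87.9) = -57.43 mV
ΔE = -57.43 − (-65.21) = 7.78 mV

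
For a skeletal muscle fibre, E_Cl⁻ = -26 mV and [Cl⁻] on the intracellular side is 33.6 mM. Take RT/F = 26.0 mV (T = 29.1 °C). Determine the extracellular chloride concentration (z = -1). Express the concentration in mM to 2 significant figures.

Nernst: E = (26.0/-1) · ln([out]/[in]), so ln([out]/[in]) = -26.0 × -1 / 26.0 = 1.0000.
[out]/[in] = e^(1.0000) = 2.718.
[out] = 2.718 × 33.6 = 91.33 mM.

91 mM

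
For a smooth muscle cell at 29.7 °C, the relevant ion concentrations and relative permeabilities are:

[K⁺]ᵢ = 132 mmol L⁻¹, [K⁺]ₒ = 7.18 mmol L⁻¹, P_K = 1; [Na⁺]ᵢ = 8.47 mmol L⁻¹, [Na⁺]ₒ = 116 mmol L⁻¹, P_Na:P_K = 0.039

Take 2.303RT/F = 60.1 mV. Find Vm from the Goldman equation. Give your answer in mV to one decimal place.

Vm = 60.1 · log₁₀[(Σ P·[cation]ₒ + Σ P·[anion]ᵢ) / (Σ P·[cation]ᵢ + Σ P·[anion]ₒ)]
Numerator = 1×7.18 + 0.039×116 = 11.7
Denominator = 1×132 + 0.039×8.47 = 132.3
Vm = 60.1 · log₁₀(0.088445) = 60.1 × (-1.0533) = -63.30 mV

-63.3 mV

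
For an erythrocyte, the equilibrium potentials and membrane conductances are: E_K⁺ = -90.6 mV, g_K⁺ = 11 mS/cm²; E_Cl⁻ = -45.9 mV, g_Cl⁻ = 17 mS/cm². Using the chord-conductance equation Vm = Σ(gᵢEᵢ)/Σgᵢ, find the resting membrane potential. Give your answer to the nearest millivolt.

Σ gᵢEᵢ = 11·(-90.6) + 17·(-45.9) = -1776.90
Σ gᵢ = 11 + 17 = 28
Vm = -1776.90 / 28 = -63.46 mV

-63 mV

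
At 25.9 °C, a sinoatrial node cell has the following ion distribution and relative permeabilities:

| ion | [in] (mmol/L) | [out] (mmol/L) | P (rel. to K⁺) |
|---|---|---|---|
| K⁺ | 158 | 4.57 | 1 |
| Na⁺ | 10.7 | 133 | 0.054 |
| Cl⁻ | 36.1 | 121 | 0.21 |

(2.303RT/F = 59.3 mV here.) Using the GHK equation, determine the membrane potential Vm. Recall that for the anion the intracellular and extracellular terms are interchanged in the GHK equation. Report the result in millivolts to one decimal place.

Vm = 59.3 · log₁₀[(Σ P·[cation]ₒ + Σ P·[anion]ᵢ) / (Σ P·[cation]ᵢ + Σ P·[anion]ₒ)]
Numerator = 1×4.57 + 0.054×133 + 0.21×36.1 = 19.33
Denominator = 1×158 + 0.054×10.7 + 0.21×121 = 184
Vm = 59.3 · log₁₀(0.10508) = 59.3 × (-0.9785) = -58.02 mV

-58.0 mV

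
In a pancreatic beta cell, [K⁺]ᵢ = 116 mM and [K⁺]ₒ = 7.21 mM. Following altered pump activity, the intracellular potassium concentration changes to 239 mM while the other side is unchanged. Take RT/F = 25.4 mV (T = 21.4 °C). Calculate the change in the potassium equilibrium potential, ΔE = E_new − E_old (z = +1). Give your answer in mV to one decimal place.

-18.4 mV

E_old = (25.4/1)·ln(7.21/116) = -70.56 mV
E_new = (25.4/1)·ln(7.21/239) = -88.93 mV
ΔE = -88.93 − (-70.56) = -18.36 mV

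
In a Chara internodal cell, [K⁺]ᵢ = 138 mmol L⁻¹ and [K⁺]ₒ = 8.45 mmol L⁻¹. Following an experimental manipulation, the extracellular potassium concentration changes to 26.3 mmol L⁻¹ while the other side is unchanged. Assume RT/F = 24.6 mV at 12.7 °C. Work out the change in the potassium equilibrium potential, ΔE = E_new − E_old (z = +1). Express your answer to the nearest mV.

28 mV

E_old = (24.6/1)·ln(8.45/138) = -68.71 mV
E_new = (24.6/1)·ln(26.3/138) = -40.78 mV
ΔE = -40.78 − (-68.71) = 27.93 mV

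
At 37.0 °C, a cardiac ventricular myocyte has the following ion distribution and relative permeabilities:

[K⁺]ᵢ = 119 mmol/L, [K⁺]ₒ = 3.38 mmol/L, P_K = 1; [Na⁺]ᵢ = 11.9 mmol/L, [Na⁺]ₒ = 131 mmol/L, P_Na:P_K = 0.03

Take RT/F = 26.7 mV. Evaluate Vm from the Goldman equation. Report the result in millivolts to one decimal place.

-74.6 mV

Vm = 26.7 · ln[(Σ P·[cation]ₒ + Σ P·[anion]ᵢ) / (Σ P·[cation]ᵢ + Σ P·[anion]ₒ)]
Numerator = 1×3.38 + 0.03×131 = 7.31
Denominator = 1×119 + 0.03×11.9 = 119.4
Vm = 26.7 · ln(0.061245) = 26.7 × (-2.7929) = -74.57 mV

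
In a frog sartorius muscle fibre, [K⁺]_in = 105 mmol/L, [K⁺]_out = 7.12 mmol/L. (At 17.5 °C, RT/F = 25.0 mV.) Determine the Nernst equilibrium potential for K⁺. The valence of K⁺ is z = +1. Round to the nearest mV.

-67 mV

E = (25.0/z) · ln([K⁺]_out/[K⁺]_in) with z = +1.
= (25.0/1) · ln(7.12/105) = 25.00 · ln(0.06781)
= 25.00 · (-2.6911) = -67.28 mV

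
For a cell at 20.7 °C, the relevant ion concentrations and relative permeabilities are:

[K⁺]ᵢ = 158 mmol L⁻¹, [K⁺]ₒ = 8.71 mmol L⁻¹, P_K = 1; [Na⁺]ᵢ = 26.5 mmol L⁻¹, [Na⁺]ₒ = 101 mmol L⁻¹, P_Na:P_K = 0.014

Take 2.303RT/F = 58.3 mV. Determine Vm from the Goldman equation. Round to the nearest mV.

-70 mV

Vm = 58.3 · log₁₀[(Σ P·[cation]ₒ + Σ P·[anion]ᵢ) / (Σ P·[cation]ᵢ + Σ P·[anion]ₒ)]
Numerator = 1×8.71 + 0.014×101 = 10.12
Denominator = 1×158 + 0.014×26.5 = 158.4
Vm = 58.3 · log₁₀(0.063926) = 58.3 × (-1.1943) = -69.63 mV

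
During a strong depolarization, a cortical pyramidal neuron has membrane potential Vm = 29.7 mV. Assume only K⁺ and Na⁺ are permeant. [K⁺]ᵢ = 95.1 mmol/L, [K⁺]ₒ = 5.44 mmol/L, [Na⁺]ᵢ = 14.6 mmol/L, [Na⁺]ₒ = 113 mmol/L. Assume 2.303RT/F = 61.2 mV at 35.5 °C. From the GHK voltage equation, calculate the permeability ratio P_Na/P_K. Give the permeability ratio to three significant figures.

4.17

Let α = P_Na/P_K. GHK: Vm = 61.2·log₁₀[(Kₒ + α·Naₒ)/(Kᵢ + α·Naᵢ)].
10^(Vm/61.2) = 10^(29.7/61.2) = 3.057
So 3.057·(Kᵢ + α·Naᵢ) = Kₒ + α·Naₒ → α = (3.057·95.1 − 5.44) / (113.0 − 3.057·14.6)
α = (290.7 − 5.44) / (113.0 − 44.63) = 285.3/68.37 = 4.173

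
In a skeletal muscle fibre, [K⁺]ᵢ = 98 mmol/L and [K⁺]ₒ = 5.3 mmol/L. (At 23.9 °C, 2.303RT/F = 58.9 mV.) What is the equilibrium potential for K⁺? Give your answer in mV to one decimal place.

E = (58.9/z) · log₁₀([K⁺]_out/[K⁺]_in) with z = +1.
= (58.9/1) · log₁₀(5.3/98) = 58.90 · log₁₀(0.05408)
= 58.90 · (-1.2670) = -74.62 mV

-74.6 mV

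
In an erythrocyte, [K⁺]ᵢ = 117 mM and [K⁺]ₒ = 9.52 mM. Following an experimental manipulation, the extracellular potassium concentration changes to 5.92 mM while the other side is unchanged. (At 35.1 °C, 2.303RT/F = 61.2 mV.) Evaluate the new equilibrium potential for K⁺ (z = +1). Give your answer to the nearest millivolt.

After the shift: [K⁺]_out = 5.92, [K⁺]_in = 117 mM.
E_new = (61.2/1)·log₁₀(5.92/117) = 61.20 · (-1.2959) = -79.31 mV

-79 mV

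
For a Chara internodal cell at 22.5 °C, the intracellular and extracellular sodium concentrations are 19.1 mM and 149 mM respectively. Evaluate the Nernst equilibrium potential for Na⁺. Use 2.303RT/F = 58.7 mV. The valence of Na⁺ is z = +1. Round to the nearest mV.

E = (58.7/z) · log₁₀([Na⁺]_out/[Na⁺]_in) with z = +1.
= (58.7/1) · log₁₀(149/19.1) = 58.70 · log₁₀(7.801)
= 58.70 · (0.8922) = 52.37 mV

52 mV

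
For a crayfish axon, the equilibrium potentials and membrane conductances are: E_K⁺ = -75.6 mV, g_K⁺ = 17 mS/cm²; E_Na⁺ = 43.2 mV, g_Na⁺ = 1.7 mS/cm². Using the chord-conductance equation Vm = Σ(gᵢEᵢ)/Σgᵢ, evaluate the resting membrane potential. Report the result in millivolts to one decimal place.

-64.8 mV

Σ gᵢEᵢ = 17·(-75.6) + 1.7·(43.2) = -1211.76
Σ gᵢ = 17 + 1.7 = 18.7
Vm = -1211.76 / 18.7 = -64.80 mV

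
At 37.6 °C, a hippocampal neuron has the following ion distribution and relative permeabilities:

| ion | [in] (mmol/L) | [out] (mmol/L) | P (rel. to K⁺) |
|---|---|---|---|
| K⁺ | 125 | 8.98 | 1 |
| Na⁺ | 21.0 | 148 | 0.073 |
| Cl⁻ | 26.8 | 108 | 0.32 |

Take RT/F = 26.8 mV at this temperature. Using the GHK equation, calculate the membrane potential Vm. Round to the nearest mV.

-47 mV

Vm = 26.8 · ln[(Σ P·[cation]ₒ + Σ P·[anion]ᵢ) / (Σ P·[cation]ᵢ + Σ P·[anion]ₒ)]
Numerator = 1×8.98 + 0.073×148 + 0.32×26.8 = 28.36
Denominator = 1×125 + 0.073×21.0 + 0.32×108 = 161.1
Vm = 26.8 · ln(0.17605) = 26.8 × (-1.7370) = -46.55 mV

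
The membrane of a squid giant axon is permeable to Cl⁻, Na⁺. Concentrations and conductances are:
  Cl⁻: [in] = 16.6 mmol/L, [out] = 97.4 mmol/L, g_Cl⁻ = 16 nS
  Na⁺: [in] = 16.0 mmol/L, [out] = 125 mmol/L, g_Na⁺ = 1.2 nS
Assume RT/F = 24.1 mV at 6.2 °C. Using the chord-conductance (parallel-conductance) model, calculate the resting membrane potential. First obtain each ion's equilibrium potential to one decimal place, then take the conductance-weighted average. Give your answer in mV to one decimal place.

E_Cl⁻ = (24.1/-1)·ln(97.4/16.6) = -42.6 mV
E_Na⁺ = (24.1/1)·ln(125/16.0) = 49.5 mV
Vm = (Σ gᵢEᵢ)/(Σ gᵢ) = (16·-42.6 + 1.2·49.5) / (16 + 1.2)
= -622.20 / 17.2 = -36.17 mV

-36.2 mV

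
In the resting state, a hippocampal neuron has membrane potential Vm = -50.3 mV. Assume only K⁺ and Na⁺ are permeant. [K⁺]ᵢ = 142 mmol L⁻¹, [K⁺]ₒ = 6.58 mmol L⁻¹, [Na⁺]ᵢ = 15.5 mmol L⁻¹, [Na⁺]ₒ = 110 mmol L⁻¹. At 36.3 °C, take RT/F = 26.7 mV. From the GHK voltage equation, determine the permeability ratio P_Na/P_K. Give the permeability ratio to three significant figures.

0.139

Let α = P_Na/P_K. GHK: Vm = 26.7·ln[(Kₒ + α·Naₒ)/(Kᵢ + α·Naᵢ)].
e^(Vm/26.7) = e^(-50.3/26.7) = 0.152
So 0.152·(Kᵢ + α·Naᵢ) = Kₒ + α·Naₒ → α = (0.152·142.0 − 6.58) / (110.0 − 0.152·15.5)
α = (21.58 − 6.58) / (110.0 − 2.356) = 15/107.6 = 0.1394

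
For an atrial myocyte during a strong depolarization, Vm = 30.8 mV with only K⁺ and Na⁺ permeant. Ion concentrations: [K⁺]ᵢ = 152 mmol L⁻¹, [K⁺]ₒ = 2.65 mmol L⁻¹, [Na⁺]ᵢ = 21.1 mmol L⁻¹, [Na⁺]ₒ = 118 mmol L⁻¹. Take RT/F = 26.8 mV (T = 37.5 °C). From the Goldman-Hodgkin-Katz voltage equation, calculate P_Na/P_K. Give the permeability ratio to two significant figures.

Let α = P_Na/P_K. GHK: Vm = 26.8·ln[(Kₒ + α·Naₒ)/(Kᵢ + α·Naᵢ)].
e^(Vm/26.8) = e^(30.8/26.8) = 3.1558
So 3.1558·(Kᵢ + α·Naᵢ) = Kₒ + α·Naₒ → α = (3.1558·152.0 − 2.65) / (118.0 − 3.1558·21.1)
α = (479.7 − 2.65) / (118.0 − 66.59) = 477/51.41 = 9.279

9.3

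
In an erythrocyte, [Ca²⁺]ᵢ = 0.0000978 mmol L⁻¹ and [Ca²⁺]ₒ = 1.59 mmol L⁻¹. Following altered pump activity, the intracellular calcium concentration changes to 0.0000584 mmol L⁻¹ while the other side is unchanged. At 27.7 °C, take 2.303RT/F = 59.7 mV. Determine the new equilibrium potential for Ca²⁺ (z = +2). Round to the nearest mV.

After the shift: [Ca²⁺]_out = 1.59, [Ca²⁺]_in = 0.0000584 mmol L⁻¹.
E_new = (59.7/2)·log₁₀(1.59/0.0000584) = 29.85 · (4.4350) = 132.38 mV

132 mV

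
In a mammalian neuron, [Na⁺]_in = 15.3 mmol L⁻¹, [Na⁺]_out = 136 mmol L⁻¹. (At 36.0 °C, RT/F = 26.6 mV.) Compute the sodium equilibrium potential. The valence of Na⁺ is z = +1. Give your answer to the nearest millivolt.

58 mV

E = (26.6/z) · ln([Na⁺]_out/[Na⁺]_in) with z = +1.
= (26.6/1) · ln(136/15.3) = 26.60 · ln(8.889)
= 26.60 · (2.1848) = 58.12 mV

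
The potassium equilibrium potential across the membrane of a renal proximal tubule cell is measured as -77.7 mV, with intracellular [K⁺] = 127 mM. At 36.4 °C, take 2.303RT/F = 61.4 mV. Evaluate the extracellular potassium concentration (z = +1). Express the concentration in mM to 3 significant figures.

6.89 mM

Nernst: E = (61.4/1) · log₁₀([out]/[in]), so log₁₀([out]/[in]) = -77.7 × 1 / 61.4 = -1.2655.
[out]/[in] = 10^(-1.2655) = 0.05427.
[out] = 0.05427 × 127 = 6.892 mM.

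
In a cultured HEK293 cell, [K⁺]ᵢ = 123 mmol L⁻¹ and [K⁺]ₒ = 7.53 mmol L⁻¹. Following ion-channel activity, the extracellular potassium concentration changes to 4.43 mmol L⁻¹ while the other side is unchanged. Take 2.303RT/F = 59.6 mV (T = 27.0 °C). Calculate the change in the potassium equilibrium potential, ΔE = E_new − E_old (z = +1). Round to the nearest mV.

-14 mV

E_old = (59.6/1)·log₁₀(7.53/123) = -72.30 mV
E_new = (59.6/1)·log₁₀(4.43/123) = -86.03 mV
ΔE = -86.03 − (-72.30) = -13.73 mV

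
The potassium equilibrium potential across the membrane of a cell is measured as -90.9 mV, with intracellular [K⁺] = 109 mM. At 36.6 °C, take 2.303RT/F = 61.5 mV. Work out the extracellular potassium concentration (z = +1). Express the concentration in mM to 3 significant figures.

Nernst: E = (61.5/1) · log₁₀([out]/[in]), so log₁₀([out]/[in]) = -90.9 × 1 / 61.5 = -1.4780.
[out]/[in] = 10^(-1.4780) = 0.03326.
[out] = 0.03326 × 109 = 3.626 mM.

3.63 mM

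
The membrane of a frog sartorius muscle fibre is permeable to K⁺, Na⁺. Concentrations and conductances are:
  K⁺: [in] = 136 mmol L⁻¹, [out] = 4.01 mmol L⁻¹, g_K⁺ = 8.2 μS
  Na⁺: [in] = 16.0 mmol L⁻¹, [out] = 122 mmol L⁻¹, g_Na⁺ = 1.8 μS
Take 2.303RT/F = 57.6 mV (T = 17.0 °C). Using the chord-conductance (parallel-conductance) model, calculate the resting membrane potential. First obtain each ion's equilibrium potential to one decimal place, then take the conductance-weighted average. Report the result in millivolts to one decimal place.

-63.2 mV

E_K⁺ = (57.6/1)·log₁₀(4.01/136) = -88.2 mV
E_Na⁺ = (57.6/1)·log₁₀(122/16.0) = 50.8 mV
Vm = (Σ gᵢEᵢ)/(Σ gᵢ) = (8.2·-88.2 + 1.8·50.8) / (8.2 + 1.8)
= -631.80 / 10 = -63.18 mV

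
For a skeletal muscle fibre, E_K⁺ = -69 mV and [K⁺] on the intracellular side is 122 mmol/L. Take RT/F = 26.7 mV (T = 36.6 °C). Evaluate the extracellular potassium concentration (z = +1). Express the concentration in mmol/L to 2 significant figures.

Nernst: E = (26.7/1) · ln([out]/[in]), so ln([out]/[in]) = -69.0 × 1 / 26.7 = -2.5843.
[out]/[in] = e^(-2.5843) = 0.07545.
[out] = 0.07545 × 122 = 9.205 mmol/L.

9.2 mmol/L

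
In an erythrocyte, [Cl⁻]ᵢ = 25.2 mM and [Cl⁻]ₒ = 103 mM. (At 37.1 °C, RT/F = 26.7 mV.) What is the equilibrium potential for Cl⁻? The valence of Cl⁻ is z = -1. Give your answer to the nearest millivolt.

E = (26.7/z) · ln([Cl⁻]_out/[Cl⁻]_in) with z = -1.
For an anion, dividing by z = -1 reverses the sign.
= (26.7/-1) · ln(103/25.2) = -26.70 · ln(4.087)
= -26.70 · (1.4079) = -37.59 mV

-38 mV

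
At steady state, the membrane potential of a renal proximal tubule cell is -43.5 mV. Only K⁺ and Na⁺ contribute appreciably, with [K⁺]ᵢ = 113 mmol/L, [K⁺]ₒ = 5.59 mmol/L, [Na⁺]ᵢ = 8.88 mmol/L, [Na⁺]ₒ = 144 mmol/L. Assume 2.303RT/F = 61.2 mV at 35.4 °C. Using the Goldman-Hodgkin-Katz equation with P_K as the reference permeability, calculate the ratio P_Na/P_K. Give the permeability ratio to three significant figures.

Let α = P_Na/P_K. GHK: Vm = 61.2·log₁₀[(Kₒ + α·Naₒ)/(Kᵢ + α·Naᵢ)].
10^(Vm/61.2) = 10^(-43.5/61.2) = 0.19463
So 0.19463·(Kᵢ + α·Naᵢ) = Kₒ + α·Naₒ → α = (0.19463·113.0 − 5.59) / (144.0 − 0.19463·8.88)
α = (21.99 − 5.59) / (144.0 − 1.728) = 16.4/142.3 = 0.1153

0.115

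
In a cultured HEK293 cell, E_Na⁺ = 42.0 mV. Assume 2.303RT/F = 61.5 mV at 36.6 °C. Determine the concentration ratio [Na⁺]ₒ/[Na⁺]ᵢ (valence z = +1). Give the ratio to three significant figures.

4.82

log₁₀([out]/[in]) = E·z/(61.5) = 42.0 × 1 / 61.5 = 0.6829
[out]/[in] = 10^(0.6829) = 4.819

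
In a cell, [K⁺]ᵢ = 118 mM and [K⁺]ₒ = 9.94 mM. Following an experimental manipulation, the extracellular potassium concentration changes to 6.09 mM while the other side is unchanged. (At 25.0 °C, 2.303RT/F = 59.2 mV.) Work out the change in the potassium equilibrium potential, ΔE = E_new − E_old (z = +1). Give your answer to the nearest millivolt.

E_old = (59.2/1)·log₁₀(9.94/118) = -63.61 mV
E_new = (59.2/1)·log₁₀(6.09/118) = -76.21 mV
ΔE = -76.21 − (-63.61) = -12.60 mV

-13 mV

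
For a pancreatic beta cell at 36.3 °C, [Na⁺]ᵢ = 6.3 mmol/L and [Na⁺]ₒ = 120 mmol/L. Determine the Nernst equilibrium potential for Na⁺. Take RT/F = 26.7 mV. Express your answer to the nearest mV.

79 mV

E = (26.7/z) · ln([Na⁺]_out/[Na⁺]_in) with z = +1.
= (26.7/1) · ln(120/6.3) = 26.70 · ln(19.05)
= 26.70 · (2.9469) = 78.68 mV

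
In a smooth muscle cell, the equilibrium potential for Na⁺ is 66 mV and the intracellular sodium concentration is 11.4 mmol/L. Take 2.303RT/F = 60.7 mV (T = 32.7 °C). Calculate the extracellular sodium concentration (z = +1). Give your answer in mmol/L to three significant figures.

139 mmol/L

Nernst: E = (60.7/1) · log₁₀([out]/[in]), so log₁₀([out]/[in]) = 66.0 × 1 / 60.7 = 1.0873.
[out]/[in] = 10^(1.0873) = 12.23.
[out] = 12.23 × 11.4 = 139.4 mmol/L.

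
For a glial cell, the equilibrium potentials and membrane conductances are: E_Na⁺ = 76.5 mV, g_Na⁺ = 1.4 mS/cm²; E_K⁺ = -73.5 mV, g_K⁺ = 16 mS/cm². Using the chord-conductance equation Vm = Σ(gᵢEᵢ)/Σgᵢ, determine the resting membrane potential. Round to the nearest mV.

-61 mV

Σ gᵢEᵢ = 1.4·(76.5) + 16·(-73.5) = -1068.90
Σ gᵢ = 1.4 + 16 = 17.4
Vm = -1068.90 / 17.4 = -61.43 mV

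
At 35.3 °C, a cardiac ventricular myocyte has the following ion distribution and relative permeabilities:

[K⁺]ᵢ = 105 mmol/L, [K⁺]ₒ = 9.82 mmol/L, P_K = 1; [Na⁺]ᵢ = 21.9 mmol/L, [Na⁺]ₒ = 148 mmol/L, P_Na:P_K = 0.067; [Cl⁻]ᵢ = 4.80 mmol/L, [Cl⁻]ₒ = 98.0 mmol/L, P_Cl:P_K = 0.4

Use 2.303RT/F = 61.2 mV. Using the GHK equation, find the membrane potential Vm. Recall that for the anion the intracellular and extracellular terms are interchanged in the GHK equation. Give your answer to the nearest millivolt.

Vm = 61.2 · log₁₀[(Σ P·[cation]ₒ + Σ P·[anion]ᵢ) / (Σ P·[cation]ᵢ + Σ P·[anion]ₒ)]
Numerator = 1×9.82 + 0.067×148 + 0.4×4.80 = 21.66
Denominator = 1×105 + 0.067×21.9 + 0.4×98.0 = 145.7
Vm = 61.2 · log₁₀(0.14867) = 61.2 × (-0.8278) = -50.66 mV

-51 mV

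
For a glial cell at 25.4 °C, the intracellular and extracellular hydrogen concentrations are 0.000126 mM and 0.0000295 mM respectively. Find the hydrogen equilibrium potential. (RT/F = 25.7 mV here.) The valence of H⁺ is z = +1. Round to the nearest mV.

E = (25.7/z) · ln([H⁺]_out/[H⁺]_in) with z = +1.
= (25.7/1) · ln(0.0000295/0.000126) = 25.70 · ln(0.2341)
= 25.70 · (-1.4519) = -37.31 mV

-37 mV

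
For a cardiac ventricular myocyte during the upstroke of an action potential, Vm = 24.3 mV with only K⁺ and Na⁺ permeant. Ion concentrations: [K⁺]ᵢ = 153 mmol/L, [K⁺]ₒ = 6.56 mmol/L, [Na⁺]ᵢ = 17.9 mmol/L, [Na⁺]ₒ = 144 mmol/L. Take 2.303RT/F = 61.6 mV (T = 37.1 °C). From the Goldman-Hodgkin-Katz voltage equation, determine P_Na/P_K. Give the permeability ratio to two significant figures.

Let α = P_Na/P_K. GHK: Vm = 61.6·log₁₀[(Kₒ + α·Naₒ)/(Kᵢ + α·Naᵢ)].
10^(Vm/61.6) = 10^(24.3/61.6) = 2.4802
So 2.4802·(Kᵢ + α·Naᵢ) = Kₒ + α·Naₒ → α = (2.4802·153.0 − 6.56) / (144.0 − 2.4802·17.9)
α = (379.5 − 6.56) / (144.0 − 44.39) = 372.9/99.61 = 3.744

3.7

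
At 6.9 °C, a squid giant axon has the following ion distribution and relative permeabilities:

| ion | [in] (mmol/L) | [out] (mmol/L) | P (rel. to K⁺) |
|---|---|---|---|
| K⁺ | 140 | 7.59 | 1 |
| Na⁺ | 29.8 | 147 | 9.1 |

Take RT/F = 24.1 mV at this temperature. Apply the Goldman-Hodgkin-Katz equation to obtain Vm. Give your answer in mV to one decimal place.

28.6 mV

Vm = 24.1 · ln[(Σ P·[cation]ₒ + Σ P·[anion]ᵢ) / (Σ P·[cation]ᵢ + Σ P·[anion]ₒ)]
Numerator = 1×7.59 + 9.1×147 = 1345
Denominator = 1×140 + 9.1×29.8 = 411.2
Vm = 24.1 · ln(3.2718) = 24.1 × (1.1853) = 28.57 mV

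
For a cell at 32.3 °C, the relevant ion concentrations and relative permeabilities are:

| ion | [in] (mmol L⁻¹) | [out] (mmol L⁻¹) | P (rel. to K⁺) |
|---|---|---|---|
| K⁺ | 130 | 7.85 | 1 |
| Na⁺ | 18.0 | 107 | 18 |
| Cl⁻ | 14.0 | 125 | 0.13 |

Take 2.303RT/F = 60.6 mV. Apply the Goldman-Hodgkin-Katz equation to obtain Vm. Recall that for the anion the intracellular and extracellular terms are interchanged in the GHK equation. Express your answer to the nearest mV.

Vm = 60.6 · log₁₀[(Σ P·[cation]ₒ + Σ P·[anion]ᵢ) / (Σ P·[cation]ᵢ + Σ P·[anion]ₒ)]
Numerator = 1×7.85 + 18×107 + 0.13×14.0 = 1936
Denominator = 1×130 + 18×18.0 + 0.13×125 = 470.2
Vm = 60.6 · log₁₀(4.1163) = 60.6 × (0.6145) = 37.24 mV

37 mV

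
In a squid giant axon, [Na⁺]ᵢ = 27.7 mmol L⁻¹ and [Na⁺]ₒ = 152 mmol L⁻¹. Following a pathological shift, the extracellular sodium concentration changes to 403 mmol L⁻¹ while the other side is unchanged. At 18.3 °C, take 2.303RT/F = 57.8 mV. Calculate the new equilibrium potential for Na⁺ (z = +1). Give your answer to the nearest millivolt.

After the shift: [Na⁺]_out = 403, [Na⁺]_in = 27.7 mmol L⁻¹.
E_new = (57.8/1)·log₁₀(403/27.7) = 57.80 · (1.1628) = 67.21 mV

67 mV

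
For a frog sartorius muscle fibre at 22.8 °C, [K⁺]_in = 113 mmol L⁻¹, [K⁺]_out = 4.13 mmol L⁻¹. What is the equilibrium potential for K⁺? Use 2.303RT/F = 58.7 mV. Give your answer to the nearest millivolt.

E = (58.7/z) · log₁₀([K⁺]_out/[K⁺]_in) with z = +1.
= (58.7/1) · log₁₀(4.13/113) = 58.70 · log₁₀(0.03655)
= 58.70 · (-1.4371) = -84.36 mV

-84 mV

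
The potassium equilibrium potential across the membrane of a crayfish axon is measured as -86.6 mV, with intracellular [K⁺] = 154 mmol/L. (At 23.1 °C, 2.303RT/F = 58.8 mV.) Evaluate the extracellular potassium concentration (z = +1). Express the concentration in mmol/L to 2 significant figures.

5.2 mmol/L

Nernst: E = (58.8/1) · log₁₀([out]/[in]), so log₁₀([out]/[in]) = -86.6 × 1 / 58.8 = -1.4728.
[out]/[in] = 10^(-1.4728) = 0.03367.
[out] = 0.03367 × 154 = 5.185 mmol/L.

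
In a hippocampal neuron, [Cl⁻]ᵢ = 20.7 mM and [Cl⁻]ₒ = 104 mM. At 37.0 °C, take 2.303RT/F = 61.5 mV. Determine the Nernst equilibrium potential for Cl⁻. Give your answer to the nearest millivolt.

E = (61.5/z) · log₁₀([Cl⁻]_out/[Cl⁻]_in) with z = -1.
For an anion, dividing by z = -1 reverses the sign.
= (61.5/-1) · log₁₀(104/20.7) = -61.50 · log₁₀(5.024)
= -61.50 · (0.7011) = -43.12 mV

-43 mV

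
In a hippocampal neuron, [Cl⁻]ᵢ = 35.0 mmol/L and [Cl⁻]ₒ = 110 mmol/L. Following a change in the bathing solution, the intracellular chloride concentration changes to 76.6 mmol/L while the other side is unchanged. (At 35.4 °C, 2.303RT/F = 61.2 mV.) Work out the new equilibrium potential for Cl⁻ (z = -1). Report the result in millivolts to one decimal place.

After the shift: [Cl⁻]_out = 110, [Cl⁻]_in = 76.6 mmol/L.
E_new = (61.2/-1)·log₁₀(110/76.6) = -61.20 · (0.1572) = -9.62 mV

-9.6 mV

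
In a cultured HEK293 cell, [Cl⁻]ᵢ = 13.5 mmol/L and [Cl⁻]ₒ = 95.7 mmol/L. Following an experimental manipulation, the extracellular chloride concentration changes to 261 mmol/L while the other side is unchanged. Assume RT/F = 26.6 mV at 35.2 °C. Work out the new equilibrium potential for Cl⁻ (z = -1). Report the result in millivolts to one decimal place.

-78.8 mV

After the shift: [Cl⁻]_out = 261, [Cl⁻]_in = 13.5 mmol/L.
E_new = (26.6/-1)·ln(261/13.5) = -26.60 · (2.9618) = -78.78 mV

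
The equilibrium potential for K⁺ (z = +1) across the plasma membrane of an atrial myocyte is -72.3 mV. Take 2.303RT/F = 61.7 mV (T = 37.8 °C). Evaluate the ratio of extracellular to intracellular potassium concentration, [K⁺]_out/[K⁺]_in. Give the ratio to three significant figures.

0.0673

log₁₀([out]/[in]) = E·z/(61.7) = -72.3 × 1 / 61.7 = -1.1718
[out]/[in] = 10^(-1.1718) = 0.06733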